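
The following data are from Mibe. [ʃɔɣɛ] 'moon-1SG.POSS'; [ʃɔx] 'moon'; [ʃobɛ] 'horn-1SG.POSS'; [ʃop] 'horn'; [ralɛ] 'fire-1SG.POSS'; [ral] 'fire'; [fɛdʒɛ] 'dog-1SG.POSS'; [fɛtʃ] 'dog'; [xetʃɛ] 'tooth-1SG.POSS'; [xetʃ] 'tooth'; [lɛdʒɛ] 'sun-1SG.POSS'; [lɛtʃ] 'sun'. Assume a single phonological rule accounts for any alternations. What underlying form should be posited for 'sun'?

/lɛdʒ/

The stem for 'sun' ends in [dʒ] in [lɛdʒɛ] but [tʃ] in [lɛtʃ].
But 'tooth' keeps [tʃ] in both environments ([xetʃɛ], [xetʃ]), so there is no rule changing /tʃ/ to [dʒ] before the 1SG.POSS suffix.
The underlying segment must be /dʒ/; voiced obstruents become voiceless word-finally, yielding [tʃ] there.
The underlying form of 'sun' is therefore /lɛdʒ/.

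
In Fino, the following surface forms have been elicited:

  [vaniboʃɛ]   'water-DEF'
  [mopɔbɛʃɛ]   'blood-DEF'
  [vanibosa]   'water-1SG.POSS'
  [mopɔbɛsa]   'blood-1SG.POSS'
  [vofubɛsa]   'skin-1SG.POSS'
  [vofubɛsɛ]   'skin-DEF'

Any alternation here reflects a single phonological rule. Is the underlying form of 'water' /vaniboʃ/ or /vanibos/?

In [vanibosa] and [vaniboʃɛ] the final segment of 'water' alternates: [s] ~ [ʃ].
The stem 'skin' ([vofubɛsa], [vofubɛsɛ]) shows [s] unchanged in both environments, so [s] cannot be basic with [ʃ] derived before the DEF suffix.
Therefore /ʃ/ is basic and [s] is derived by depalatalization (palato-alveolar /ʃ/ becomes [s] when no front vowel follows).

/vaniboʃ/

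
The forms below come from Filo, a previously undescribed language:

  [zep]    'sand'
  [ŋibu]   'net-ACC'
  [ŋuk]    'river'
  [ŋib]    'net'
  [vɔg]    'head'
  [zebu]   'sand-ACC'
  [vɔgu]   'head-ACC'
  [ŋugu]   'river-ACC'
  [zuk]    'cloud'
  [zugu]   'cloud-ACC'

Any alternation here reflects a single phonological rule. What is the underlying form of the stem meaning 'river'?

In [ŋuk] and [ŋugu] the final segment of 'river' alternates: [k] ~ [g].
The stem 'head' ([vɔg], [vɔgu]) shows [g] unchanged in both environments, so [g] cannot be basic with [k] derived in isolation.
Therefore /k/ is basic and [g] is derived by intervocalic voicing (voiceless stops become voiced between vowels).

/ŋuk/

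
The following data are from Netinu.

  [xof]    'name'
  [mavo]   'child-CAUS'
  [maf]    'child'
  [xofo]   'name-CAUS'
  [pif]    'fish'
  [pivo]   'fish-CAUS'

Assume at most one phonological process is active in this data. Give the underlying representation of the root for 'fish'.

/piv/

'fish' shows [v] ~ [f] at the end of the stem ([pivo] vs [pif]).
Compare 'name', with invariant [f] in [xofo] and [xof]: an analysis with underlying /f/ and a rule producing [v] before the CAUS suffix would wrongly predict alternation here too.
Therefore /v/ is basic and [f] is derived by word-final obstruent devoicing (voiced obstruents become voiceless word-finally).
Hence 'fish' is /piv/ underlyingly.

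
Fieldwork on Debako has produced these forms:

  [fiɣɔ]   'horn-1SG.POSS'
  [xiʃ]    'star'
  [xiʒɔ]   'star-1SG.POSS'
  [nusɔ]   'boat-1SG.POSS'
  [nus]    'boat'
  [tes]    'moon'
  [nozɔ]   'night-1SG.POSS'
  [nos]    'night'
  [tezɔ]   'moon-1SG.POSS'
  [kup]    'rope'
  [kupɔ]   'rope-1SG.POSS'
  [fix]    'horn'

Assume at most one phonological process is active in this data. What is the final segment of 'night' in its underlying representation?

In [nos] and [nozɔ] the final segment of 'night' alternates: [s] ~ [z].
If /s/ were underlying and a rule turned it into [z] before the 1SG.POSS suffix, 'boat' would also alternate; but it has [s] in both [nus] and [nusɔ].
Therefore /z/ is basic and [s] is derived by word-final obstruent devoicing (voiced obstruents become voiceless word-finally).

/z/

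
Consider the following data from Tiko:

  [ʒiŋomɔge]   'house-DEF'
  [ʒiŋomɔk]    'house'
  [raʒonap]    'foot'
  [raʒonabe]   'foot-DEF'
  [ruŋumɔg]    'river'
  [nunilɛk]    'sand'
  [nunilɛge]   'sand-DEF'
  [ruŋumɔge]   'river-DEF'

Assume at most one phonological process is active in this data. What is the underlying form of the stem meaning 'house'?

/ʒiŋomɔk/

The root 'house' surfaces as [ʒiŋomɔk] and [ʒiŋomɔge], with a stem-final [k] ~ [g] alternation.
If /g/ were underlying and a rule turned it into [k] in isolation, 'river' would also alternate; but it has [g] in both [ruŋumɔg] and [ruŋumɔge].
So /k/ is underlying, and a rule of intervocalic voicing — voiceless stops become voiced between vowels — gives [g].
The underlying form of 'house' is therefore /ʒiŋomɔk/.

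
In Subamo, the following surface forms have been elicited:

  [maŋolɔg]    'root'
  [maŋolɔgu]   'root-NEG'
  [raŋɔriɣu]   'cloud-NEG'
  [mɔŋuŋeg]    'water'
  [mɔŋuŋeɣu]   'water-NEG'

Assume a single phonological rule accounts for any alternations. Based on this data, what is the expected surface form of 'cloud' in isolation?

[raŋɔrig]

In [mɔŋuŋeg] and [mɔŋuŋeɣu] the final segment of 'water' alternates: [g] ~ [ɣ].
If /g/ were underlying and a rule turned it into [ɣ] before the NEG suffix, 'root' would also alternate; but it has [g] in both [maŋolɔg] and [maŋolɔgu].
The alternation reflects word-final hardening: voiced fricatives become stops word-finally. /ɣ/ is underlying.
From [raŋɔriɣu] the stem 'cloud' is /raŋɔriɣ/; word-finally this yields [raŋɔrig].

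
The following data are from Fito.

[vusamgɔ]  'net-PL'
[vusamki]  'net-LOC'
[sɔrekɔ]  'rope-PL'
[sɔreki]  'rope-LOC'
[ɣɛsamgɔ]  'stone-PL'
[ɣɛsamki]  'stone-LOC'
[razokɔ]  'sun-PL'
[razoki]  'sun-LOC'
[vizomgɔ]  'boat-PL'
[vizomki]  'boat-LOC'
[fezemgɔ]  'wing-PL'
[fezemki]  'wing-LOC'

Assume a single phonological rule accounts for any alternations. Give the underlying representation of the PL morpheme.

/-gɔ/

The PL suffix surfaces as [-gɔ] and [-kɔ], depending on the final segment of the stem.
By contrast the LOC suffix keeps its initial [k] throughout — that segment must be underlying.
So the underlying form is /-gɔ/, and voiced stops become voiceless after a vowel.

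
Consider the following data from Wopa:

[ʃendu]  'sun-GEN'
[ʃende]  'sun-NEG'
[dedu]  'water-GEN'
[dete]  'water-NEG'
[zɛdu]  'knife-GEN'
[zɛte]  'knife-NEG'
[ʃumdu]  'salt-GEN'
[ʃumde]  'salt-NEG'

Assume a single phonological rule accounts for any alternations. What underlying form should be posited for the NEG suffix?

/-te/

The NEG morpheme has two allomorphs, [-de] and [-te].
The GEN suffix, which begins with [d], is invariant after every stem; so [d] is not altered by any rule here.
The NEG suffix is therefore /-te/ underlyingly, with post-nasal voicing: voiceless stops become voiced after a nasal.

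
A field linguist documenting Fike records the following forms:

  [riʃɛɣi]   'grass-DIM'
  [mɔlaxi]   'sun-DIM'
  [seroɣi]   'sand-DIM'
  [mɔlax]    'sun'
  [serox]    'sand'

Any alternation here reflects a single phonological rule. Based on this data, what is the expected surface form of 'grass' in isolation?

[riʃɛx]

The stem for 'sand' ends in [x] in [serox] but [ɣ] in [seroɣi].
If /x/ were underlying and a rule turned it into [ɣ] before the DIM suffix, 'sun' would also alternate; but it has [x] in both [mɔlax] and [mɔlaxi].
Therefore /ɣ/ is basic and [x] is derived by word-final obstruent devoicing (voiced obstruents become voiceless word-finally).
From [riʃɛɣi] the stem 'grass' is /riʃɛɣ/; word-finally this yields [riʃɛx].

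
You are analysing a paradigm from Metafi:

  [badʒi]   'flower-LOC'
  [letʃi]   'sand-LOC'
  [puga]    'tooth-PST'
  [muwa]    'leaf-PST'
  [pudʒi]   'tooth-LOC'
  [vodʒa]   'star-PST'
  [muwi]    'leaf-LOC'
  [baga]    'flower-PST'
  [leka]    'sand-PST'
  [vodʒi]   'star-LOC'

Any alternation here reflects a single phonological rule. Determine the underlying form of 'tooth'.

'tooth' shows [g] ~ [dʒ] at the end of the stem ([puga] vs [pudʒi]).
The stem 'star' ([vodʒa], [vodʒi]) shows [dʒ] unchanged in both environments, so [dʒ] cannot be basic with [g] derived before the PST suffix.
The alternation reflects palatalization before a front vowel: /k/ and /g/ become palato-alveolar [tʃ] and [dʒ] before a front vowel. /g/ is underlying.
The underlying form of 'tooth' is therefore /pug/.

/pug/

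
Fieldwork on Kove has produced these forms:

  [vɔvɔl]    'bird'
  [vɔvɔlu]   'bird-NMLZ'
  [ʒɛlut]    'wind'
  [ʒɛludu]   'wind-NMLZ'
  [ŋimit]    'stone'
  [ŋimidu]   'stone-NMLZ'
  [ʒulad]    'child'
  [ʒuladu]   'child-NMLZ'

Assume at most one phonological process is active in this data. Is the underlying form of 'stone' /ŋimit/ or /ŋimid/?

/ŋimit/

In [ŋimit] and [ŋimidu] the final segment of 'stone' alternates: [t] ~ [d].
If /d/ were underlying and a rule turned it into [t] in isolation, 'child' would also alternate; but it has [d] in both [ʒulad] and [ʒuladu].
Therefore /t/ is basic and [d] is derived by intervocalic voicing (voiceless stops become voiced between vowels).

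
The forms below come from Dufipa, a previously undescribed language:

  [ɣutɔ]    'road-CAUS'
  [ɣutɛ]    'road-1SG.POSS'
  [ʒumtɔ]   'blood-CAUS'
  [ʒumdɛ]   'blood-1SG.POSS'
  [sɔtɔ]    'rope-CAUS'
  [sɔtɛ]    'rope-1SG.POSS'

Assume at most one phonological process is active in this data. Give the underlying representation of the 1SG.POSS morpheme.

/-dɛ/

The 1SG.POSS morpheme has two allomorphs, [-dɛ] and [-tɛ].
By contrast the CAUS suffix keeps its initial [t] throughout — that segment must be underlying.
The 1SG.POSS suffix is therefore /-dɛ/ underlyingly, with post-vocalic devoicing: voiced stops become voiceless after a vowel.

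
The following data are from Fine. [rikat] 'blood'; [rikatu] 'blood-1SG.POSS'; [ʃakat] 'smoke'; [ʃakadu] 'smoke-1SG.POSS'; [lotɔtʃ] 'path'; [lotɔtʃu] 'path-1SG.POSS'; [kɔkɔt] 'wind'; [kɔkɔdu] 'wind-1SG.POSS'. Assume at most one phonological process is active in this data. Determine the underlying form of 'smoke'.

The stem for 'smoke' ends in [t] in [ʃakat] but [d] in [ʃakadu].
Compare 'blood', with invariant [t] in [rikat] and [rikatu]: an analysis with underlying /t/ and a rule producing [d] before the 1SG.POSS suffix would wrongly predict alternation here too.
So /d/ is underlying, and a rule of word-final obstruent devoicing — voiced obstruents become voiceless word-finally — gives [t].

/ʃakad/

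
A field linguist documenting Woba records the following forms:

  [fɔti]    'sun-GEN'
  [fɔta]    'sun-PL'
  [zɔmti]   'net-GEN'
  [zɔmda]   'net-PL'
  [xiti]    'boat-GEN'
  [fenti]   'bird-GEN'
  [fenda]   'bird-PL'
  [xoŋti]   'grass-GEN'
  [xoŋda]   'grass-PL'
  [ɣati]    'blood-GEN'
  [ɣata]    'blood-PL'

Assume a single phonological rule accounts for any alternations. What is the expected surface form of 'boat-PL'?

The PL suffix surfaces as [-da] and [-ta], depending on the final segment of the stem.
The GEN suffix, which begins with [t], is invariant after every stem; so [t] is not altered by any rule here.
The PL suffix is therefore /-da/ underlyingly, with post-vocalic devoicing: voiced stops become voiceless after a vowel.
After 'boat', which ends in a vowel, the suffix surfaces as [-ta], giving [xita].

[xita]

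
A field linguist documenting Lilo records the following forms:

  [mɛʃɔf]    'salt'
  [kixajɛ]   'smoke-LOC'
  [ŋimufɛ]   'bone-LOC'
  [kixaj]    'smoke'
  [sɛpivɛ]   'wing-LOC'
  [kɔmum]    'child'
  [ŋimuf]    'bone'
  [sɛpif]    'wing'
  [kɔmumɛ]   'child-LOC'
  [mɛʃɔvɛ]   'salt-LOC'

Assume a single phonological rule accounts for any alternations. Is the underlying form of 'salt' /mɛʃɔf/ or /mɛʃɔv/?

/mɛʃɔv/

'salt' shows [f] ~ [v] at the end of the stem ([mɛʃɔf] vs [mɛʃɔvɛ]).
The stem 'bone' ([ŋimuf], [ŋimufɛ]) shows [f] unchanged in both environments, so [f] cannot be basic with [v] derived before the LOC suffix.
The underlying segment must be /v/; voiced obstruents become voiceless word-finally, yielding [f] there.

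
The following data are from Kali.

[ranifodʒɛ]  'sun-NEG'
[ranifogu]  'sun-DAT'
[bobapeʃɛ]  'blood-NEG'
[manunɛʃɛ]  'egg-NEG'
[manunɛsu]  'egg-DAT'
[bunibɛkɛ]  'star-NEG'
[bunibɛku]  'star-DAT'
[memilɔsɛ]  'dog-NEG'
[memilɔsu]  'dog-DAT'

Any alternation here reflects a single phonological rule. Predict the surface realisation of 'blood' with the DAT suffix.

[bobapesu]

The root 'egg' surfaces as [manunɛʃɛ] and [manunɛsu], with a stem-final [ʃ] ~ [s] alternation.
Compare 'dog', with invariant [s] in [memilɔsɛ] and [memilɔsu]: an analysis with underlying /s/ and a rule producing [ʃ] before the NEG suffix would wrongly predict alternation here too.
So /ʃ/ is underlying, and a rule of depalatalization — palato-alveolar /dʒ/ and /ʃ/ become [g] and [s] when no front vowel follows — gives [s].
The one attested form of 'blood', [bobapeʃɛ], shows underlying /bobapeʃ/. Applying the same rule when no front vowel follows gives [bobapesu].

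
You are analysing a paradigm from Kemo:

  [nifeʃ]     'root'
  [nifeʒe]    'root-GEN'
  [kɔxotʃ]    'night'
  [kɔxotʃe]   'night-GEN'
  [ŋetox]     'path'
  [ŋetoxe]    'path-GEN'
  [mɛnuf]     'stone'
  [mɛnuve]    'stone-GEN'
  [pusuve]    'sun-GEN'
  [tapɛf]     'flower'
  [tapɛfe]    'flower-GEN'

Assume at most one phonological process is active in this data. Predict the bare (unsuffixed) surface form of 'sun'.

The stem for 'stone' ends in [f] in [mɛnuf] but [v] in [mɛnuve].
The stem 'flower' ([tapɛf], [tapɛfe]) shows [f] unchanged in both environments, so [f] cannot be basic with [v] derived before the GEN suffix.
So /v/ is underlying, and a rule of word-final obstruent devoicing — voiced obstruents become voiceless word-finally — gives [f].
The one attested form of 'sun', [pusuve], shows underlying /pusuv/. Applying the same rule word-finally gives [pusuf].

[pusuf]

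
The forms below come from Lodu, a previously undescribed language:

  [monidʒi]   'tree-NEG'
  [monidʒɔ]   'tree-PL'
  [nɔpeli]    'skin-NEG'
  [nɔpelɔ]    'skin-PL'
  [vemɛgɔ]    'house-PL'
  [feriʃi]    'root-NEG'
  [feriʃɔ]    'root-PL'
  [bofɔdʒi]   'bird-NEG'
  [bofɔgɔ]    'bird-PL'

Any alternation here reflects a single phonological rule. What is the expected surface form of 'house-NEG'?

The stem for 'bird' ends in [dʒ] in [bofɔdʒi] but [g] in [bofɔgɔ].
Compare 'tree', with invariant [dʒ] in [monidʒi] and [monidʒɔ]: an analysis with underlying /dʒ/ and a rule producing [g] before the PL suffix would wrongly predict alternation here too.
Therefore /g/ is basic and [dʒ] is derived by palatalization before a front vowel (/g/ becomes palato-alveolar [dʒ] before a front vowel).
From [vemɛgɔ] the stem 'house' is /vemɛg/; before a front vowel this yields [vemɛdʒi].

[vemɛdʒi]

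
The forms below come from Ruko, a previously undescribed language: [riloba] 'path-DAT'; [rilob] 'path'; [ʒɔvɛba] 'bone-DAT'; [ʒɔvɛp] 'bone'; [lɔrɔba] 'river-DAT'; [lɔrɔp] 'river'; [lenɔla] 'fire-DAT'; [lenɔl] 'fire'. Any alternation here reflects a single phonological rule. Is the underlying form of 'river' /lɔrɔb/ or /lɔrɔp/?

/lɔrɔp/

In [lɔrɔba] and [lɔrɔp] the final segment of 'river' alternates: [b] ~ [p].
If /b/ were underlying and a rule turned it into [p] in isolation, 'path' would also alternate; but it has [b] in both [riloba] and [rilob].
The underlying segment must be /p/; voiceless stops become voiced between vowels, yielding [b] there.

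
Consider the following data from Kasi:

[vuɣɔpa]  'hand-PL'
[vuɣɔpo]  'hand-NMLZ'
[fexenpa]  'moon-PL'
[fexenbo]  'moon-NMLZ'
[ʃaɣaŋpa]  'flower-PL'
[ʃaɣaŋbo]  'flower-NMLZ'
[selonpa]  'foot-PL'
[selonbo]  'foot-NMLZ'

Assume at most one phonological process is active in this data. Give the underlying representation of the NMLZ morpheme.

/-bo/

The NMLZ morpheme has two allomorphs, [-bo] and [-po].
The PL suffix, which begins with [p], is invariant after every stem; so [p] is not altered by any rule here.
So the underlying form is /-bo/, and voiced stops become voiceless after a vowel.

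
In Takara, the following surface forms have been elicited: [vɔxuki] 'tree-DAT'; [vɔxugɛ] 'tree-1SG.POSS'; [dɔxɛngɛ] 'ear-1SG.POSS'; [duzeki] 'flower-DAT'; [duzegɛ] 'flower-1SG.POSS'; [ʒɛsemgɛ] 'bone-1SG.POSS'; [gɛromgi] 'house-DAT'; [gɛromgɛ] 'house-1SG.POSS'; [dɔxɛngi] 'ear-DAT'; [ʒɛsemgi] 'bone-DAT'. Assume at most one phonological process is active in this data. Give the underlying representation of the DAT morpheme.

/-ki/

The DAT suffix surfaces as [-gi] and [-ki], depending on the final segment of the stem.
The 1SG.POSS suffix, which begins with [g], is invariant after every stem; so [g] is not altered by any rule here.
The DAT suffix is therefore /-ki/ underlyingly, with post-nasal voicing: voiceless stops become voiced after a nasal.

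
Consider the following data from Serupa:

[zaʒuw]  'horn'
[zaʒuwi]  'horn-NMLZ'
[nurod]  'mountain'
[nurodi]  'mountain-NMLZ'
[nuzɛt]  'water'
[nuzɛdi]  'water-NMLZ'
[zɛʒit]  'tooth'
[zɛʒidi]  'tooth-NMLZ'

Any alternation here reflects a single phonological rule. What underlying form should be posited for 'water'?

In [nuzɛt] and [nuzɛdi] the final segment of 'water' alternates: [t] ~ [d].
But 'mountain' keeps [d] in both environments ([nurod], [nurodi]), so there is no rule changing /d/ to [t] in isolation.
The underlying segment must be /t/; voiceless stops become voiced between vowels, yielding [d] there.
So 'water' = /nuzɛt/.

/nuzɛt/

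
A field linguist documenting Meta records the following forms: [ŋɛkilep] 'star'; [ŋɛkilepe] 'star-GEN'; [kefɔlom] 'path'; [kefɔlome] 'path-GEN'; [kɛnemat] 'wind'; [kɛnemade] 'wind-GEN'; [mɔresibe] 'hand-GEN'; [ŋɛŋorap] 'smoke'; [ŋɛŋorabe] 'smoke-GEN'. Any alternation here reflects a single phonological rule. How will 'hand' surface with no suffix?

[mɔresip]

In [ŋɛŋorap] and [ŋɛŋorabe] the final segment of 'smoke' alternates: [p] ~ [b].
But 'star' keeps [p] in both environments ([ŋɛkilep], [ŋɛkilepe]), so there is no rule changing /p/ to [b] before the GEN suffix.
Therefore /b/ is basic and [p] is derived by word-final obstruent devoicing (voiced obstruents become voiceless word-finally).
The one attested form of 'hand', [mɔresibe], shows underlying /mɔresib/. Applying the same rule word-finally gives [mɔresip].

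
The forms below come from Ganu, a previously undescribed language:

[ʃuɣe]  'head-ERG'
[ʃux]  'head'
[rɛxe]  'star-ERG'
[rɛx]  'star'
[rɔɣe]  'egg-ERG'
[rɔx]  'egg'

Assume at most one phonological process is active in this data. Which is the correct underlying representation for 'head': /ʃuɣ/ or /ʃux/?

The root 'head' surfaces as [ʃuɣe] and [ʃux], with a stem-final [ɣ] ~ [x] alternation.
The stem 'star' ([rɛxe], [rɛx]) shows [x] unchanged in both environments, so [x] cannot be basic with [ɣ] derived before the ERG suffix.
So /ɣ/ is underlying, and a rule of word-final obstruent devoicing — voiced obstruents become voiceless word-finally — gives [x].

/ʃuɣ/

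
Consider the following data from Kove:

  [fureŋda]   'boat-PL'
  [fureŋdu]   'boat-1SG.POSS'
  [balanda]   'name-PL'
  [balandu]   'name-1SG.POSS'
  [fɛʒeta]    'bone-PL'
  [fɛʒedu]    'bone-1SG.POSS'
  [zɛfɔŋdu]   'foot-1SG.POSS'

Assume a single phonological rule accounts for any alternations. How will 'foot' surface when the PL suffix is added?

[zɛfɔŋda]

The PL morpheme has two allomorphs, [-da] and [-ta].
The 1SG.POSS suffix, which begins with [d], is invariant after every stem; so [d] is not altered by any rule here.
The PL suffix is therefore /-ta/ underlyingly, with post-nasal voicing: voiceless stops become voiced after a nasal.
After 'foot', which ends in a nasal, the suffix surfaces as [-da], giving [zɛfɔŋda].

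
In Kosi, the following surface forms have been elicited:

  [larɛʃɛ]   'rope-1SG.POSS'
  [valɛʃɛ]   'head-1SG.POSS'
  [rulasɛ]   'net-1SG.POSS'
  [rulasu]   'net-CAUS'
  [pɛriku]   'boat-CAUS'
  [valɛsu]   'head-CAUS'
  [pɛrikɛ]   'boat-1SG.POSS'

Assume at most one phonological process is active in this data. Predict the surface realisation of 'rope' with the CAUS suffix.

[larɛsu]

In [valɛsu] and [valɛʃɛ] the final segment of 'head' alternates: [s] ~ [ʃ].
The stem 'net' ([rulasu], [rulasɛ]) shows [s] unchanged in both environments, so [s] cannot be basic with [ʃ] derived before the 1SG.POSS suffix.
The alternation reflects depalatalization: palato-alveolar /ʃ/ becomes [s] when no front vowel follows. /ʃ/ is underlying.
The one attested form of 'rope', [larɛʃɛ], shows underlying /larɛʃ/. Applying the same rule when no front vowel follows gives [larɛsu].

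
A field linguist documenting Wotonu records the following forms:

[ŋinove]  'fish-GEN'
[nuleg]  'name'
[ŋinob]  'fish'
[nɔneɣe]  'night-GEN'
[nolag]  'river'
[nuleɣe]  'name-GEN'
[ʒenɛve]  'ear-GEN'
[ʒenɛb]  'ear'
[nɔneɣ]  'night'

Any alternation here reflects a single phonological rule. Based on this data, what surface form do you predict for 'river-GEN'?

[nolaɣe]

The stem for 'name' ends in [ɣ] in [nuleɣe] but [g] in [nuleg].
The stem 'night' ([nɔneɣe], [nɔneɣ]) shows [ɣ] unchanged in both environments, so [ɣ] cannot be basic with [g] derived in isolation.
The alternation reflects intervocalic spirantization: voiced stops become fricatives between vowels. /g/ is underlying.
The one attested form of 'river', [nolag], shows underlying /nolag/. Applying the same rule between vowels gives [nolaɣe].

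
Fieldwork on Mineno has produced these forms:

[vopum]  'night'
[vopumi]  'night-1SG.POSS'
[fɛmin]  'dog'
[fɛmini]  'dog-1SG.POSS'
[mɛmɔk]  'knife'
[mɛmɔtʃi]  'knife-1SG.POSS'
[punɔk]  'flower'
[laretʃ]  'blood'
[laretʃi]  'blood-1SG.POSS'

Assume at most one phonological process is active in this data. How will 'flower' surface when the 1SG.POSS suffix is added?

[punɔtʃi]

'knife' shows [k] ~ [tʃ] at the end of the stem ([mɛmɔk] vs [mɛmɔtʃi]).
If /tʃ/ were underlying and a rule turned it into [k] in isolation, 'blood' would also alternate; but it has [tʃ] in both [laretʃ] and [laretʃi].
Therefore /k/ is basic and [tʃ] is derived by palatalization before a front vowel (/k/ becomes palato-alveolar [tʃ] before a front vowel).
The one attested form of 'flower', [punɔk], shows underlying /punɔk/. Applying the same rule before a front vowel gives [punɔtʃi].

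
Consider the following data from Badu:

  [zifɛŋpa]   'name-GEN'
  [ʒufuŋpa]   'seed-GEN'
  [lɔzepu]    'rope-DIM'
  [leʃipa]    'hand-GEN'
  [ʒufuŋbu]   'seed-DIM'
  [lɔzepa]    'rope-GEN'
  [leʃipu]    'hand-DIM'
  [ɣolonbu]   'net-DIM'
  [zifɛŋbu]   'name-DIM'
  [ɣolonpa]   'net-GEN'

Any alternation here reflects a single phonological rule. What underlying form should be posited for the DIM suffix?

/-bu/

The DIM morpheme has two allomorphs, [-bu] and [-pu].
By contrast the GEN suffix keeps its initial [p] throughout — that segment must be underlying.
The DIM suffix is therefore /-bu/ underlyingly, with post-vocalic devoicing: voiced stops become voiceless after a vowel.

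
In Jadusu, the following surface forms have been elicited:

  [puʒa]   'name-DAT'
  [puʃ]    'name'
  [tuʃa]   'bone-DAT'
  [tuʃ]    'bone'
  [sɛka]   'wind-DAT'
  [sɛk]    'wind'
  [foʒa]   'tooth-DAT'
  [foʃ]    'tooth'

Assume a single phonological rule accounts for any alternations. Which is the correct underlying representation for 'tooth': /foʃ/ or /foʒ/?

/foʒ/

The root 'tooth' surfaces as [foʒa] and [foʃ], with a stem-final [ʒ] ~ [ʃ] alternation.
But 'bone' keeps [ʃ] in both environments ([tuʃa], [tuʃ]), so there is no rule changing /ʃ/ to [ʒ] before the DAT suffix.
So /ʒ/ is underlying, and a rule of word-final obstruent devoicing — voiced obstruents become voiceless word-finally — gives [ʃ].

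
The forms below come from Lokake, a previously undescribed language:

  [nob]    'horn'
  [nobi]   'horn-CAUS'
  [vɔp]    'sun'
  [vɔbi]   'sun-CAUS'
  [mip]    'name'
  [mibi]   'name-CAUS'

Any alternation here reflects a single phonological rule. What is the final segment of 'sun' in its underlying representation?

/p/

'sun' shows [p] ~ [b] at the end of the stem ([vɔp] vs [vɔbi]).
Compare 'horn', with invariant [b] in [nob] and [nobi]: an analysis with underlying /b/ and a rule producing [p] in isolation would wrongly predict alternation here too.
The underlying segment must be /p/; voiceless stops become voiced between vowels, yielding [b] there.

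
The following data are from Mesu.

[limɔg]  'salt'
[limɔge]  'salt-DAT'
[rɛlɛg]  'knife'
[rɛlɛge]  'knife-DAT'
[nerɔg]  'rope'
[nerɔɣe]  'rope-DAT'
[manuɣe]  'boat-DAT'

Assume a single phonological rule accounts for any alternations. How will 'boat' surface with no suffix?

In [nerɔg] and [nerɔɣe] the final segment of 'rope' alternates: [g] ~ [ɣ].
If /g/ were underlying and a rule turned it into [ɣ] before the DAT suffix, 'salt' would also alternate; but it has [g] in both [limɔg] and [limɔge].
The underlying segment must be /ɣ/; voiced fricatives become stops word-finally, yielding [g] there.
The one attested form of 'boat', [manuɣe], shows underlying /manuɣ/. Applying the same rule word-finally gives [manug].

[manug]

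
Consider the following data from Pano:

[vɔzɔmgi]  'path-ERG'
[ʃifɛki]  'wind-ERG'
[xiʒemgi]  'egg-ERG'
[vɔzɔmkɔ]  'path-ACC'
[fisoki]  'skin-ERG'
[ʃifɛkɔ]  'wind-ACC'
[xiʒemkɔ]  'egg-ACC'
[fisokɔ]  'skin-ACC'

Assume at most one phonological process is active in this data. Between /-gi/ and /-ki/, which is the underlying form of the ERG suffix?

The ERG suffix surfaces as [-gi] and [-ki], depending on the final segment of the stem.
By contrast the ACC suffix keeps its initial [k] throughout — that segment must be underlying.
The ERG suffix is therefore /-gi/ underlyingly, with post-vocalic devoicing: voiced stops become voiceless after a vowel.

/-gi/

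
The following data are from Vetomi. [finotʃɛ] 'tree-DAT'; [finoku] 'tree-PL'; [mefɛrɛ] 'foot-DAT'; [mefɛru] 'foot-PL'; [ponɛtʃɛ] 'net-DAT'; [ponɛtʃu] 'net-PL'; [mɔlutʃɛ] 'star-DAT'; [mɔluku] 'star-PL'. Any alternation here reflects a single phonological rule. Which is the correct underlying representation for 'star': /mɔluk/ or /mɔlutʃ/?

The root 'star' surfaces as [mɔlutʃɛ] and [mɔluku], with a stem-final [tʃ] ~ [k] alternation.
The stem 'net' ([ponɛtʃɛ], [ponɛtʃu]) shows [tʃ] unchanged in both environments, so [tʃ] cannot be basic with [k] derived before the PL suffix.
The alternation reflects palatalization before a front vowel: /k/ becomes palato-alveolar [tʃ] before a front vowel. /k/ is underlying.

/mɔluk/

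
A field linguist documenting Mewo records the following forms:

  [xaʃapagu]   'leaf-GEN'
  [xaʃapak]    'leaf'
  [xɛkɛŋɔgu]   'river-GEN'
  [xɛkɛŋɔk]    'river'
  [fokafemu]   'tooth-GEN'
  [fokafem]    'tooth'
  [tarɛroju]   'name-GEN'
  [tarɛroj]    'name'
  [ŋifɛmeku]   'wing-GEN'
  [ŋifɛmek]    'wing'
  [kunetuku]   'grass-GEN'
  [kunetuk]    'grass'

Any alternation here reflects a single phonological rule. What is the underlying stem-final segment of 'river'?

/g/

The root 'river' surfaces as [xɛkɛŋɔgu] and [xɛkɛŋɔk], with a stem-final [g] ~ [k] alternation.
Compare 'grass', with invariant [k] in [kunetuku] and [kunetuk]: an analysis with underlying /k/ and a rule producing [g] before the GEN suffix would wrongly predict alternation here too.
Therefore /g/ is basic and [k] is derived by word-final obstruent devoicing (voiced obstruents become voiceless word-finally).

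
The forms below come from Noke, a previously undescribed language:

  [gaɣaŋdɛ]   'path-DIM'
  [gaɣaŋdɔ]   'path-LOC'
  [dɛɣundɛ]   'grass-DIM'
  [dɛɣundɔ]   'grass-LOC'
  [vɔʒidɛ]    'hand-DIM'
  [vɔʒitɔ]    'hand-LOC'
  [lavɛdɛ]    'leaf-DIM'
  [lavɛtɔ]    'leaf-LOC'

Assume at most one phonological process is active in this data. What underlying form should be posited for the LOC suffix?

/-tɔ/

The LOC morpheme has two allomorphs, [-dɔ] and [-tɔ].
By contrast the DIM suffix keeps its initial [d] throughout — that segment must be underlying.
The LOC suffix is therefore /-tɔ/ underlyingly, with post-nasal voicing: voiceless stops become voiced after a nasal.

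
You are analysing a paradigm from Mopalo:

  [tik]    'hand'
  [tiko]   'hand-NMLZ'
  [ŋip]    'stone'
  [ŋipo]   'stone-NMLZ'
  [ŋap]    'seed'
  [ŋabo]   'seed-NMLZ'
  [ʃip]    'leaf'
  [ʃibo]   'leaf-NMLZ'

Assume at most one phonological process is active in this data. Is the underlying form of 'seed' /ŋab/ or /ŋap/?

/ŋab/

The root 'seed' surfaces as [ŋap] and [ŋabo], with a stem-final [p] ~ [b] alternation.
The stem 'stone' ([ŋip], [ŋipo]) shows [p] unchanged in both environments, so [p] cannot be basic with [b] derived before the NMLZ suffix.
Therefore /b/ is basic and [p] is derived by word-final obstruent devoicing (voiced obstruents become voiceless word-finally).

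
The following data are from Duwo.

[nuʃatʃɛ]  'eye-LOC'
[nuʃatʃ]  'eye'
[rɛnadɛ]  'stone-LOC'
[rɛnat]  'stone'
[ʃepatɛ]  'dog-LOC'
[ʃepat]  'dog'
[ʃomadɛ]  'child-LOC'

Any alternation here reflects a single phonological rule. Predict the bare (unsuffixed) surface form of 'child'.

The root 'stone' surfaces as [rɛnadɛ] and [rɛnat], with a stem-final [d] ~ [t] alternation.
But 'dog' keeps [t] in both environments ([ʃepatɛ], [ʃepat]), so there is no rule changing /t/ to [d] before the LOC suffix.
The underlying segment must be /d/; voiced obstruents become voiceless word-finally, yielding [t] there.
From [ʃomadɛ] the stem 'child' is /ʃomad/; word-finally this yields [ʃomat].

[ʃomat]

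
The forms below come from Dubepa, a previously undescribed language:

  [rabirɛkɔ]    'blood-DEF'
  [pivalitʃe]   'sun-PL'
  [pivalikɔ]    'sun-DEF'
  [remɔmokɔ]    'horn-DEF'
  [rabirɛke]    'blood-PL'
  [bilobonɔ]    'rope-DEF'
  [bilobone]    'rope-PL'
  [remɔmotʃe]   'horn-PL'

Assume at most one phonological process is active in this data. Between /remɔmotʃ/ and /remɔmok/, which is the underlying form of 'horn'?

'horn' shows [k] ~ [tʃ] at the end of the stem ([remɔmokɔ] vs [remɔmotʃe]).
The stem 'blood' ([rabirɛkɔ], [rabirɛke]) shows [k] unchanged in both environments, so [k] cannot be basic with [tʃ] derived before the PL suffix.
So /tʃ/ is underlying, and a rule of depalatalization — palato-alveolar /tʃ/ becomes [k] when no front vowel follows — gives [k].

/remɔmotʃ/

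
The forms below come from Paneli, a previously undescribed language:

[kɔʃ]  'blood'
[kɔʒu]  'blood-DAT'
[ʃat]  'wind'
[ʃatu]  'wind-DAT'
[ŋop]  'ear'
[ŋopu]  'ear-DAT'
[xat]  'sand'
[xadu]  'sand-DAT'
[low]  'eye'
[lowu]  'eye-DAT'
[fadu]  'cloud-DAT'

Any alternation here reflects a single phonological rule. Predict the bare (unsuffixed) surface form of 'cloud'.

The root 'sand' surfaces as [xat] and [xadu], with a stem-final [t] ~ [d] alternation.
The stem 'wind' ([ʃat], [ʃatu]) shows [t] unchanged in both environments, so [t] cannot be basic with [d] derived before the DAT suffix.
The alternation reflects word-final obstruent devoicing: voiced obstruents become voiceless word-finally. /d/ is underlying.
The one attested form of 'cloud', [fadu], shows underlying /fad/. Applying the same rule word-finally gives [fat].

[fat]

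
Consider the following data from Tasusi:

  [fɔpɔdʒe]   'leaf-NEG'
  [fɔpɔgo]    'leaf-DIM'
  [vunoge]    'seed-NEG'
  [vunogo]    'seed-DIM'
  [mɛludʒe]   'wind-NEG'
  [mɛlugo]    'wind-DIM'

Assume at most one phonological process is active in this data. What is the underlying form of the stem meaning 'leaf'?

The stem for 'leaf' ends in [dʒ] in [fɔpɔdʒe] but [g] in [fɔpɔgo].
But 'seed' keeps [g] in both environments ([vunoge], [vunogo]), so there is no rule changing /g/ to [dʒ] before the NEG suffix.
So /dʒ/ is underlying, and a rule of depalatalization — palato-alveolar /dʒ/ becomes [g] when no front vowel follows — gives [g].
Hence 'leaf' is /fɔpɔdʒ/ underlyingly.

/fɔpɔdʒ/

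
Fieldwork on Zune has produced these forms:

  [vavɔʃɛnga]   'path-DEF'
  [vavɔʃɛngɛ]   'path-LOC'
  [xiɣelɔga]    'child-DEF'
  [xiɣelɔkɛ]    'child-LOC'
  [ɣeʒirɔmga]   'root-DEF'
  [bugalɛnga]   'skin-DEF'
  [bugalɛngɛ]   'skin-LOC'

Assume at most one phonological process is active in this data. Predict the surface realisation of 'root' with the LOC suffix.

The LOC suffix surfaces as [-gɛ] and [-kɛ], depending on the final segment of the stem.
The DEF suffix, which begins with [g], is invariant after every stem; so [g] is not altered by any rule here.
The LOC suffix is therefore /-kɛ/ underlyingly, with post-nasal voicing: voiceless stops become voiced after a nasal.
After 'root', which ends in a nasal, the suffix surfaces as [-gɛ], giving [ɣeʒirɔmgɛ].

[ɣeʒirɔmgɛ]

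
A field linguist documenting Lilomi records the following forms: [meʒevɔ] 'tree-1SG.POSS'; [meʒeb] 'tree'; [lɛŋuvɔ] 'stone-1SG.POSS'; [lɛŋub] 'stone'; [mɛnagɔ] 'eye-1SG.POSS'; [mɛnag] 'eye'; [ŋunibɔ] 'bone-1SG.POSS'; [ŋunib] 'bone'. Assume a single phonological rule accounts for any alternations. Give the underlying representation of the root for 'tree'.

/meʒev/

The root 'tree' surfaces as [meʒevɔ] and [meʒeb], with a stem-final [v] ~ [b] alternation.
Compare 'bone', with invariant [b] in [ŋunibɔ] and [ŋunib]: an analysis with underlying /b/ and a rule producing [v] before the 1SG.POSS suffix would wrongly predict alternation here too.
So /v/ is underlying, and a rule of word-final hardening — voiced fricatives become stops word-finally — gives [b].
Hence 'tree' is /meʒev/ underlyingly.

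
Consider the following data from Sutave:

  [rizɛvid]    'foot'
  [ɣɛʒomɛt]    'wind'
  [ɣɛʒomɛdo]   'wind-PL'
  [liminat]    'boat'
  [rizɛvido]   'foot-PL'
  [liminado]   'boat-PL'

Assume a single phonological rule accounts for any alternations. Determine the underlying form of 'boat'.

'boat' shows [t] ~ [d] at the end of the stem ([liminat] vs [liminado]).
The stem 'foot' ([rizɛvid], [rizɛvido]) shows [d] unchanged in both environments, so [d] cannot be basic with [t] derived in isolation.
The alternation reflects intervocalic voicing: voiceless stops become voiced between vowels. /t/ is underlying.

/liminat/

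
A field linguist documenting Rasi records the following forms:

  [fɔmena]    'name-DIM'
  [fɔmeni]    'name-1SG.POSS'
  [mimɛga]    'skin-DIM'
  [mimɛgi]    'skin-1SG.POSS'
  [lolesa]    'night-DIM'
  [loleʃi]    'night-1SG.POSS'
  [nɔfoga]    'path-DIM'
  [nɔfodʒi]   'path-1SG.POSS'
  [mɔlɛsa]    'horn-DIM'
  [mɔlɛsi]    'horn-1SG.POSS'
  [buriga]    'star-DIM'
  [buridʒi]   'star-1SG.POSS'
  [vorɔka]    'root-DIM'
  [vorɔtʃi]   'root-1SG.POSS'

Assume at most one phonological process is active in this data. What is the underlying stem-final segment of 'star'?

'star' shows [g] ~ [dʒ] at the end of the stem ([buriga] vs [buridʒi]).
If /g/ were underlying and a rule turned it into [dʒ] before the 1SG.POSS suffix, 'skin' would also alternate; but it has [g] in both [mimɛga] and [mimɛgi].
The underlying segment must be /dʒ/; palato-alveolar /tʃ/, /dʒ/ and /ʃ/ become [k], [g] and [s] when no front vowel follows, yielding [g] there.

/dʒ/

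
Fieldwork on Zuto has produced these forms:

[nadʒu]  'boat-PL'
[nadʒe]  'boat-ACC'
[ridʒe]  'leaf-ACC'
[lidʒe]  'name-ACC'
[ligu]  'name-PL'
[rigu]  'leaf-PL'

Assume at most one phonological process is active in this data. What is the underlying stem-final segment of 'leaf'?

'leaf' shows [dʒ] ~ [g] at the end of the stem ([ridʒe] vs [rigu]).
Compare 'boat', with invariant [dʒ] in [nadʒe] and [nadʒu]: an analysis with underlying /dʒ/ and a rule producing [g] before the PL suffix would wrongly predict alternation here too.
Therefore /g/ is basic and [dʒ] is derived by palatalization before a front vowel (/g/ becomes palato-alveolar [dʒ] before a front vowel).

/g/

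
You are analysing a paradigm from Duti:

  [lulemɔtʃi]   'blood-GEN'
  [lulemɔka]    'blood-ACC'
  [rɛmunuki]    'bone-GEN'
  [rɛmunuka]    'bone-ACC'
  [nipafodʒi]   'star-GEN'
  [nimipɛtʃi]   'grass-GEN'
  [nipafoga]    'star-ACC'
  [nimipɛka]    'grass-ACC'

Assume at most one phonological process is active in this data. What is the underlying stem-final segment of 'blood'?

/tʃ/

'blood' shows [k] ~ [tʃ] at the end of the stem ([lulemɔka] vs [lulemɔtʃi]).
If /k/ were underlying and a rule turned it into [tʃ] before the GEN suffix, 'bone' would also alternate; but it has [k] in both [rɛmunuka] and [rɛmunuki].
The alternation reflects depalatalization: palato-alveolar /tʃ/ and /dʒ/ become [k] and [g] when no front vowel follows. /tʃ/ is underlying.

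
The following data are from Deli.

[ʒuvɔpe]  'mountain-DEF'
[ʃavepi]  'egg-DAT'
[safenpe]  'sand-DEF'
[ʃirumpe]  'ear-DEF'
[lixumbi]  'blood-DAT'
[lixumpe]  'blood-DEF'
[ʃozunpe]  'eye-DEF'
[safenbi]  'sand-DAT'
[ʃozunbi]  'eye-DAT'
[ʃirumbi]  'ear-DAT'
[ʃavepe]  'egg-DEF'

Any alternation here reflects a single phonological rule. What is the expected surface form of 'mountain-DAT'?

[ʒuvɔpi]

The DAT morpheme has two allomorphs, [-bi] and [-pi].
The DEF suffix, which begins with [p], is invariant after every stem; so [p] is not altered by any rule here.
The DAT suffix is therefore /-bi/ underlyingly, with post-vocalic devoicing: voiced stops become voiceless after a vowel.
After 'mountain', which ends in a vowel, the suffix surfaces as [-pi], giving [ʒuvɔpi].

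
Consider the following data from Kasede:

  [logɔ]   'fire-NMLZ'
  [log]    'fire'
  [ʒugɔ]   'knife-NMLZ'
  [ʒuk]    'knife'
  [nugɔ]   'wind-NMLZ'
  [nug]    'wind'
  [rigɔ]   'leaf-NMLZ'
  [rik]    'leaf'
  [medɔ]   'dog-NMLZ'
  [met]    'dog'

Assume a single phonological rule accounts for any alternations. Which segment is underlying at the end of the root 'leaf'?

The stem for 'leaf' ends in [g] in [rigɔ] but [k] in [rik].
Compare 'fire', with invariant [g] in [logɔ] and [log]: an analysis with underlying /g/ and a rule producing [k] in isolation would wrongly predict alternation here too.
The alternation reflects intervocalic voicing: voiceless stops become voiced between vowels. /k/ is underlying.

/k/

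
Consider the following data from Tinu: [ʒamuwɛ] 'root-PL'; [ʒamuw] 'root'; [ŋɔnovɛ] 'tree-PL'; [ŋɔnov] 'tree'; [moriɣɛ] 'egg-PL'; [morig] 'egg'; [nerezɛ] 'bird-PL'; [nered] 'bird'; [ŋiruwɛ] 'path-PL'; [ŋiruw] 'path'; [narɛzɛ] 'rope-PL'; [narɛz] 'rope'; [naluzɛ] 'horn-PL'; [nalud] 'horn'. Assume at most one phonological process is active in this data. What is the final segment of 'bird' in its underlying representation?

The stem for 'bird' ends in [z] in [nerezɛ] but [d] in [nered].
Compare 'rope', with invariant [z] in [narɛzɛ] and [narɛz]: an analysis with underlying /z/ and a rule producing [d] in isolation would wrongly predict alternation here too.
Therefore /d/ is basic and [z] is derived by intervocalic spirantization (voiced stops become fricatives between vowels).

/d/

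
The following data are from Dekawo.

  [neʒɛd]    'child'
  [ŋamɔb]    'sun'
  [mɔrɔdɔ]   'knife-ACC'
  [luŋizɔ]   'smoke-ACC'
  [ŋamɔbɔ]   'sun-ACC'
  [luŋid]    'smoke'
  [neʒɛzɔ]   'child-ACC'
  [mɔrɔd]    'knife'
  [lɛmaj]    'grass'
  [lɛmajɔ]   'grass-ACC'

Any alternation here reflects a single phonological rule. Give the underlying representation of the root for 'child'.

/neʒɛz/

The stem for 'child' ends in [d] in [neʒɛd] but [z] in [neʒɛzɔ].
The stem 'knife' ([mɔrɔd], [mɔrɔdɔ]) shows [d] unchanged in both environments, so [d] cannot be basic with [z] derived before the ACC suffix.
The underlying segment must be /z/; voiced fricatives become stops word-finally, yielding [d] there.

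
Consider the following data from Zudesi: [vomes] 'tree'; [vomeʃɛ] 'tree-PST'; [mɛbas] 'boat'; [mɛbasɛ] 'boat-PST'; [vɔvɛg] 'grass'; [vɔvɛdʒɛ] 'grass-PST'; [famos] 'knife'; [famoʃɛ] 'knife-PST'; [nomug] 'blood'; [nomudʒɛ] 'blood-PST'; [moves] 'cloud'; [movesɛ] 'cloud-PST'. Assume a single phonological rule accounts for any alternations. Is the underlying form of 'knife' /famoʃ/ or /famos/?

/famoʃ/

The stem for 'knife' ends in [s] in [famos] but [ʃ] in [famoʃɛ].
But 'cloud' keeps [s] in both environments ([moves], [movesɛ]), so there is no rule changing /s/ to [ʃ] before the PST suffix.
So /ʃ/ is underlying, and a rule of depalatalization — palato-alveolar /dʒ/ and /ʃ/ become [g] and [s] when no front vowel follows — gives [s].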